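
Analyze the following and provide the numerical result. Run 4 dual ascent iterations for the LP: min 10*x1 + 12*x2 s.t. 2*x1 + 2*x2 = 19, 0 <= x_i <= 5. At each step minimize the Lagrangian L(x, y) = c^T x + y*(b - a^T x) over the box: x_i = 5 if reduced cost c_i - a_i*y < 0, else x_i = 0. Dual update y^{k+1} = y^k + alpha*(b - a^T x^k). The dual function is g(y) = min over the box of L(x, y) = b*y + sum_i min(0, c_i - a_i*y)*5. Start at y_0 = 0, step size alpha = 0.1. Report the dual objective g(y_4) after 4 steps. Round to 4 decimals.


Dual ascent for LP: min 10*x1 + 12*x2, 2*x1 + 2*x2 = 19, 0 <= x_i <= 5
Step 1: y^k = 0.0, reduced costs: (10.0, 12.0)
  x^k = (0.0, 0.0), subgradient = b - a^T x = 19.0
  y^{k+1} = 0.0 + 0.1*19.0 = 1.9
Step 2: y^k = 1.9, reduced costs: (6.2, 8.2)
  x^k = (0.0, 0.0), subgradient = b - a^T x = 19.0
  y^{k+1} = 1.9 + 0.1*19.0 = 3.8
Step 3: y^k = 3.8, reduced costs: (2.4, 4.4)
  x^k = (0.0, 0.0), subgradient = b - a^T x = 19.0
  y^{k+1} = 3.8 + 0.1*19.0 = 5.7
Step 4: y^k = 5.7, reduced costs: (-1.4, 0.6)
  x^k = (5.0, 0.0), subgradient = b - a^T x = 9.0
  y^{k+1} = 5.7 + 0.1*9.0 = 6.6
Dual objective at y_4 = 6.6: reduced costs (-3.2, -1.2), box minimizer x = (5.0, 5.0)
g(y_4) = b*y + (c1 - a1*y)*x1 + (c2 - a2*y)*x2 = 19*6.6 + (-3.2)*5.0 + (-1.2)*5.0 = 125.4 - 16.0 - 6.0 = 103.4


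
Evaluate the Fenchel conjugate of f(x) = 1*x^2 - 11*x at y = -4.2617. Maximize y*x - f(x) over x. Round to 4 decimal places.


f*(y) = sup_x {y*x - a*x^2 - b*x} = sup_x {(y-b)*x - a*x^2}
FOC: (y - b) - 2a*x = 0 => x* = (y - b)/(2a)
x* = (-4.2617 + 11)/(2*1) = 3.3692
f*(-4.2617) = (y-b)^2/(4a) = (-4.2617 + 11)^2/(4*1)
= 45.4047/4 = 11.3512


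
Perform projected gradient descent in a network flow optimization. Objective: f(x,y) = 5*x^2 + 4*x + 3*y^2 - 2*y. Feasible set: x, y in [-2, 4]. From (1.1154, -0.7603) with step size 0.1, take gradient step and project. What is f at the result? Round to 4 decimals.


Step 1: Compute gradient at (1.1154, -0.7603).
grad_x = 2*5*1.1154 + 4 = 15.154
grad_y = 2*3*-0.7603 - 2 = -6.5618
Step 2: Gradient step.
x_raw = 1.1154 - 0.1*15.154 = -0.4
y_raw = -0.7603 - 0.1*-6.5618 = -0.1041
Step 3: Project onto [-2, 4].
x_proj = clip(-0.4) = -0.4
y_proj = clip(-0.1041) = -0.1041
Step 4: Evaluate f.
f(-0.4, -0.1041) = -0.5592


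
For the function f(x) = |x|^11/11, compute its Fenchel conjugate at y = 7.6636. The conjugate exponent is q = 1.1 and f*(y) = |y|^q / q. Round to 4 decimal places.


The conjugate exponent q satisfies 1/p + 1/q = 1.
p = 11, so q = 11/(11 - 1) = 1.1
|y|^q = 7.6636^1.1 = 9.3946
f*(7.6636) = 9.3946 / 1.1 = 8.5405


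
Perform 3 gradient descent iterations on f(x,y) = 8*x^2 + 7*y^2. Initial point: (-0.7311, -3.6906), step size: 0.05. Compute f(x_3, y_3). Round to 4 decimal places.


Gradient descent on f(x,y) = 8*x^2 + 7*y^2.
Starting point: (-0.7311, -3.6906), alpha = 0.05
Step 1: grad_x = 2*8*-0.7311 = -11.6976, grad_y = 2*7*-3.6906 = -51.6684
  x_1 = -0.7311 - 0.05*-11.6976 = -0.1462
  y_1 = -3.6906 - 0.05*-51.6684 = -1.1072
Step 2: grad_x = 2*8*-0.1462 = -2.3395, grad_y = 2*7*-1.1072 = -15.5005
  x_2 = -0.1462 - 0.05*-2.3395 = -0.0292
  y_2 = -1.1072 - 0.05*-15.5005 = -0.3322
Step 3: grad_x = 2*8*-0.0292 = -0.4679, grad_y = 2*7*-0.3322 = -4.6502
  x_3 = -0.0292 - 0.05*-0.4679 = -0.0058
  y_3 = -0.3322 - 0.05*-4.6502 = -0.0996
f(-0.0058, -0.0996) = 8*(-0.0058)^2 + 7*(-0.0996)^2 = 0.0698


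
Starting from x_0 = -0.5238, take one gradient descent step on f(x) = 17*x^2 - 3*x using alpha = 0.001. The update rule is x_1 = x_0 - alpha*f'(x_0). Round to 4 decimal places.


We compute the gradient at x_0 and apply the update.
f'(x) = 34*x - 3
f'(-0.5238) = 34*-0.5238 - 3 = -20.8092
x_1 = -0.5238 - 0.001*-20.8092 = -0.503


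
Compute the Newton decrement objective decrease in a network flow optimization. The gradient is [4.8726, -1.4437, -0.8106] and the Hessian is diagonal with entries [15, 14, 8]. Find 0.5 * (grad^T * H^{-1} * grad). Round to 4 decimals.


Step 1: H is diagonal, so H^(-1) * g = [0.3248, -0.1031, -0.1013].
Step 2: g^T H^(-1) g = sum_i g_i^2 / H_ii
  = (4.8726)^2/15 + (-1.4437)^2/14 + (-0.8106)^2/8
  = 1.5828 + 0.1489 + 0.0821 = 1.8138
Step 3: Objective decrease = 0.5 * g^T H^(-1) g = 0.9069


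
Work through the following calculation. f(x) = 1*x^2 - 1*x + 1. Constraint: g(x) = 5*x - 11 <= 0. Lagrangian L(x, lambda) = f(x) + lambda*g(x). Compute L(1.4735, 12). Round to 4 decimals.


Step 1: Evaluate f(x).
f(1.4735) = 1*1.4735^2 - 1*1.4735 + 1 = 1.6977
Step 2: Evaluate g(x).
g(1.4735) = 5*1.4735 - 11 = -3.6325
Step 3: Compute Lagrangian.
L = 1.6977 + 12*-3.6325 = -41.8923


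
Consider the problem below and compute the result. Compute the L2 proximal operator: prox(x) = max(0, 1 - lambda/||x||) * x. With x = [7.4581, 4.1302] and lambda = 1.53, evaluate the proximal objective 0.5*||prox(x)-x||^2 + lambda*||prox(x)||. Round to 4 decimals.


Step 1: Compute ||x||.
||x|| = 8.5254
Step 2: Compute scaling factor.
scale = max(0, 1 - 1.53/8.5254) = 0.8205
Step 3: prox(x) = [6.1196, 3.389]
||prox(x)|| = 6.9954
Step 4: Proximal objective.
0.5*||prox-x||^2 = 1.1705
lambda*||prox|| = 10.703
Total = 11.8734


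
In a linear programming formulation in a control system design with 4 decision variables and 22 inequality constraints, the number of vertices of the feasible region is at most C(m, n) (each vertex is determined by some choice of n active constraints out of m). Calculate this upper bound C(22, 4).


Each vertex corresponds to some choice of n active constraints out of m, so the number of vertices is at most C(m, n) = m! / (n!(m-n)!).
m = 22, n = 4
Numerator: 22 * 21 * 20 * 19
Denominator: 4! = 24
C(22, 4) = 7315


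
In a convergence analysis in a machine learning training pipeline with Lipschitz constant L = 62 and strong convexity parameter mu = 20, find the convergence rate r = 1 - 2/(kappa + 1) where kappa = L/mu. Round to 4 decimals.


Step 1: Compute the condition number.
kappa = L/mu = 62/20 = 3.1
Step 2: Compute the convergence rate.
r = 1 - 2/(kappa + 1) = 1 - 2*mu/(L + mu) = (L - mu)/(L + mu) = 42/82 = 0.5122


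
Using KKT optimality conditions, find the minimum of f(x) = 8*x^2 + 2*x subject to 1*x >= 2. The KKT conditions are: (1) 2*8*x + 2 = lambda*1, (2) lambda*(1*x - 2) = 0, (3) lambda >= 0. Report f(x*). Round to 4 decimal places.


Step 1: Try lambda = 0 (constraint inactive).
x_unc = -2/(2*8) = -0.125
Check: 1*-0.125 = -0.125 < 2 -- violated!
Step 2: Constraint must be active: 1*x = 2
x* = 2/1 = 2.0
lambda = (2*8*2.0 + 2)/1 = 34.0
Step 3: Compute optimal value.
f(x*) = 8*2.0^2 + 2*2.0 = 36.0


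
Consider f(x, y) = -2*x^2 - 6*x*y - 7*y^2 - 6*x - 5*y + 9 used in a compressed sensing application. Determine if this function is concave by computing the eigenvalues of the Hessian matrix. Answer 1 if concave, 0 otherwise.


The Hessian of f(x,y) = -2*x^2 - 6*x*y - 7*y^2 - 6*x - 5*y + 9 is:
H = [[-4, -6], [-6, -14]]
Trace = -4 - 14 = -18
Determinant = -4*-14 - (-6)^2 = 20
Discriminant = (-18)^2 - 4*20 = 244.0
Eigenvalues: lambda_1 = -16.8102, lambda_2 = -1.1898
The function is concave.

1


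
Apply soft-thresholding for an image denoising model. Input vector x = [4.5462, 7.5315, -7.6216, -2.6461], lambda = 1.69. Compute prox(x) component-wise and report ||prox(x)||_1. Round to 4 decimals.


Soft-thresholding with lambda = 1.69:
prox(4.5462) = sign(4.5462)*max(|4.5462| - 1.69, 0) = 2.8562
prox(7.5315) = sign(7.5315)*max(|7.5315| - 1.69, 0) = 5.8415
prox(-7.6216) = sign(-7.6216)*max(|-7.6216| - 1.69, 0) = -5.9316
prox(-2.6461) = sign(-2.6461)*max(|-2.6461| - 1.69, 0) = -0.9561
prox(x) = [2.8562, 5.8415, -5.9316, -0.9561]
||prox(x)||_1 = 2.8562 + 5.8415 + 5.9316 + 0.9561 = 15.5854


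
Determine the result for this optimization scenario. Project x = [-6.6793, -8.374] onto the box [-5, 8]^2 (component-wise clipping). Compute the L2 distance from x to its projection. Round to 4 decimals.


Project each component onto [-5, 8].
clip(-6.6793) = -5.0, clip(-8.374) = -5.0
Projection = [-5.0, -5.0]
Squared diffs: [2.82, 11.3839]
Distance = sqrt(14.2039) = 3.7688


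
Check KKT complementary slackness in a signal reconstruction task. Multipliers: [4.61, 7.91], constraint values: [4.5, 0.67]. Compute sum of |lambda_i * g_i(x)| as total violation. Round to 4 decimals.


KKT complementary slackness check:
lambda_1 * g_1 = 4.61 * 4.5 = 20.745
lambda_2 * g_2 = 7.91 * 0.67 = 5.2997
Total violation = 20.745 + 5.2997 = 26.0447


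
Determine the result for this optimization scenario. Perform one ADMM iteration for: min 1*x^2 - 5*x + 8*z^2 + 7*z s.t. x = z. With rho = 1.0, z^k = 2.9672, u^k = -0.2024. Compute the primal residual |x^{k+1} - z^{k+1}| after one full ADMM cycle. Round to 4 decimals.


ADMM iteration with rho = 1.0, z^k = 2.9672, u^k = -0.2024
Step 1: x-update.
Minimize 1*x^2 - 5*x + (1.0/2)*(x - 2.9672 - 0.2024)^2
FOC: (2*1 + 1.0)*x = 5 + 1.0*(2.9672 + 0.2024)
x^{k+1} = 2.7232
Step 2: z-update.
Minimize 8*z^2 + 7*z + (1.0/2)*(2.7232 - z - 0.2024)^2
FOC: (2*8 + 1.0)*z = -7 + 1.0*(2.7232 - 0.2024)
z^{k+1} = -0.2635
Step 3: u-update.
u^{k+1} = -0.2024 + 2.7232 + 0.2635 = 2.7843
Step 4: Primal residual = |2.7232 + 0.2635| = 2.9867


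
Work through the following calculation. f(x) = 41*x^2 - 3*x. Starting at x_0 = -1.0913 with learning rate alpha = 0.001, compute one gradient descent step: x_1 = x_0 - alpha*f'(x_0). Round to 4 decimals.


We compute the gradient at x_0 and apply the update.
f'(x) = 82*x - 3
f'(-1.0913) = 82*-1.0913 - 3 = -92.4866
x_1 = -1.0913 - 0.001*-92.4866 = -0.9988


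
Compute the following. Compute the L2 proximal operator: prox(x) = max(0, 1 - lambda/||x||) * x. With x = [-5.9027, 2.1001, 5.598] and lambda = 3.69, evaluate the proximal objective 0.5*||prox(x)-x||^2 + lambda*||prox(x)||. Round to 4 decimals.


Step 1: Compute ||x||.
||x|| = 8.4018
Step 2: Compute scaling factor.
scale = max(0, 1 - 3.69/8.4018) = 0.5608
Step 3: prox(x) = [-3.3103, 1.1778, 3.1394]
||prox(x)|| = 4.7118
Step 4: Proximal objective.
0.5*||prox-x||^2 = 6.8081
lambda*||prox|| = 17.3865
Total = 24.1945


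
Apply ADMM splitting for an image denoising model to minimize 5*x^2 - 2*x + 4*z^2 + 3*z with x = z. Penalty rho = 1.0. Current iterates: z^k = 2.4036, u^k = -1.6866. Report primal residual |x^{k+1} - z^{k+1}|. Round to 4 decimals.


ADMM iteration with rho = 1.0, z^k = 2.4036, u^k = -1.6866
Step 1: x-update.
Minimize 5*x^2 - 2*x + (1.0/2)*(x - 2.4036 - 1.6866)^2
FOC: (2*5 + 1.0)*x = 2 + 1.0*(2.4036 + 1.6866)
x^{k+1} = 0.5537
Step 2: z-update.
Minimize 4*z^2 + 3*z + (1.0/2)*(0.5537 - z - 1.6866)^2
FOC: (2*4 + 1.0)*z = -3 + 1.0*(0.5537 - 1.6866)
z^{k+1} = -0.4592
Step 3: u-update.
u^{k+1} = -1.6866 + 0.5537 + 0.4592 = -0.6737
Step 4: Primal residual = |0.5537 + 0.4592| = 1.0129


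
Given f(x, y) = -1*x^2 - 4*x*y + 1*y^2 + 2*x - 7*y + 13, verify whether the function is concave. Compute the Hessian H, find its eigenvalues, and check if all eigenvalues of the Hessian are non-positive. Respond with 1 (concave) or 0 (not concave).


The Hessian of f(x,y) = -1*x^2 - 4*x*y + 1*y^2 + 2*x - 7*y + 13 is:
H = [[-2, -4], [-4, 2]]
Trace = -2 + 2 = 0
Determinant = -2*2 - (-4)^2 = -20
Discriminant = (0)^2 - 4*-20 = 80.0
Eigenvalues: lambda_1 = -4.4721, lambda_2 = 4.4721
The function is not concave.

0


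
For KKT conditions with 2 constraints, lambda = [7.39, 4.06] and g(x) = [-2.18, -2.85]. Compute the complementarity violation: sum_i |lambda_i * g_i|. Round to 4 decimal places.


KKT complementary slackness check:
lambda_1 * g_1 = 7.39 * -2.18 = -16.1102
lambda_2 * g_2 = 4.06 * -2.85 = -11.571
Total violation = 16.1102 + 11.571 = 27.6812


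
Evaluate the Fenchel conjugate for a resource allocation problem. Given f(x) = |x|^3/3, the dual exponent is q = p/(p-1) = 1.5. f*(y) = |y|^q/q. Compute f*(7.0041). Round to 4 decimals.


The conjugate exponent q satisfies 1/p + 1/q = 1.
p = 3, so q = 3/(3 - 1) = 1.5
|y|^q = 7.0041^1.5 = 18.5365
f*(7.0041) = 18.5365 / 1.5 = 12.3577


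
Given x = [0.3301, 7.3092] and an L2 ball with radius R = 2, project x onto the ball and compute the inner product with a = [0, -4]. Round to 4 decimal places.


Step 1: Compute ||x|| (intermediates to 6 decimals).
||x|| = sqrt(0.3301^2 + 7.3092^2) = 7.31665
Step 2: Project.
Since ||x|| > R, scale = R/||x|| = 2/7.31665 = 0.273349, proj(x) = scale * x
proj(x) = [0.090233, 1.997963]
Step 3: Dot product.
a^T * proj(x) = 0*0.090233 - 4*1.997963 = -7.9919


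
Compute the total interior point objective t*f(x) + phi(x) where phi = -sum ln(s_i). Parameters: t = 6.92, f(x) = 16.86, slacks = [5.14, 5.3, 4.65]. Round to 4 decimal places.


Step 1: Compute log-barrier.
ln values: [1.6371, 1.6677, 1.5369]
phi = -(1.6371 + 1.6677 + 1.5369) = -4.8416
Step 2: Compute augmented objective.
t*f(x) = 6.92*16.86 = 116.6712
Total = 116.6712 - 4.8416 = 111.8296


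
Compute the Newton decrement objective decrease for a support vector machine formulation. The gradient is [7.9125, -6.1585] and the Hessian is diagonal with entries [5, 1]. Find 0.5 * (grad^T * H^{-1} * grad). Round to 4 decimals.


Step 1: H is diagonal, so H^(-1) * g = [1.5825, -6.1585].
Step 2: g^T H^(-1) g = sum_i g_i^2 / H_ii
  = (7.9125)^2/5 + (-6.1585)^2/1
  = 12.5215 + 37.9271 = 50.4487
Step 3: Objective decrease = 0.5 * g^T H^(-1) g = 25.2243


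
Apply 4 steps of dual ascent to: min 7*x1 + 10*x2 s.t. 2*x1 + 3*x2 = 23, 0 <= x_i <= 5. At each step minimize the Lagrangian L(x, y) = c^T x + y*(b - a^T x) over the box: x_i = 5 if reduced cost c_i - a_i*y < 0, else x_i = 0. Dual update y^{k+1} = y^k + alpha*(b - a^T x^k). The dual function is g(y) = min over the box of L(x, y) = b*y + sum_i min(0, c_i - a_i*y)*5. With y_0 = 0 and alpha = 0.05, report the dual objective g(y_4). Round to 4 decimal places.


Dual ascent for LP: min 7*x1 + 10*x2, 2*x1 + 3*x2 = 23, 0 <= x_i <= 5
Step 1: y^k = 0.0, reduced costs: (7.0, 10.0)
  x^k = (0.0, 0.0), subgradient = b - a^T x = 23.0
  y^{k+1} = 0.0 + 0.05*23.0 = 1.15
Step 2: y^k = 1.15, reduced costs: (4.7, 6.55)
  x^k = (0.0, 0.0), subgradient = b - a^T x = 23.0
  y^{k+1} = 1.15 + 0.05*23.0 = 2.3
Step 3: y^k = 2.3, reduced costs: (2.4, 3.1)
  x^k = (0.0, 0.0), subgradient = b - a^T x = 23.0
  y^{k+1} = 2.3 + 0.05*23.0 = 3.45
Step 4: y^k = 3.45, reduced costs: (0.1, -0.35)
  x^k = (0.0, 5.0), subgradient = b - a^T x = 8.0
  y^{k+1} = 3.45 + 0.05*8.0 = 3.85
Dual objective at y_4 = 3.85: reduced costs (-0.7, -1.55), box minimizer x = (5.0, 5.0)
g(y_4) = b*y + (c1 - a1*y)*x1 + (c2 - a2*y)*x2 = 23*3.85 + (-0.7)*5.0 + (-1.55)*5.0 = 88.55 - 3.5 - 7.75 = 77.3


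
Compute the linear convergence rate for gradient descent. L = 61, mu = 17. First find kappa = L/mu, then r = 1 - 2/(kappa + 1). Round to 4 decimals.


Step 1: Compute the condition number.
kappa = L/mu = 61/17 = 3.5882
Step 2: Compute the convergence rate.
r = 1 - 2/(kappa + 1) = 1 - 2*mu/(L + mu) = (L - mu)/(L + mu) = 44/78 = 0.5641


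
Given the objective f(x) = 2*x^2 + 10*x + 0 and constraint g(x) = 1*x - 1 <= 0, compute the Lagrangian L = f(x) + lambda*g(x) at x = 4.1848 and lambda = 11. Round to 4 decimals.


Step 1: Evaluate f(x).
f(4.1848) = 2*4.1848^2 + 10*4.1848 + 0 = 76.8731
Step 2: Evaluate g(x).
g(4.1848) = 1*4.1848 - 1 = 3.1848
Step 3: Compute Lagrangian.
L = 76.8731 + 11*3.1848 = 111.9059


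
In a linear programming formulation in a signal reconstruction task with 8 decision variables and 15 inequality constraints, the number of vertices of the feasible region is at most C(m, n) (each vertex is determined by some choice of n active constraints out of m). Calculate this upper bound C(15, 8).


Each vertex corresponds to some choice of n active constraints out of m, so the number of vertices is at most C(m, n) = m! / (n!(m-n)!).
m = 15, n = 8
Numerator: 15 * 14 * 13 * 12 * 11 * 10 * 9 * 8
Denominator: 8! = 40320
C(15, 8) = 6435


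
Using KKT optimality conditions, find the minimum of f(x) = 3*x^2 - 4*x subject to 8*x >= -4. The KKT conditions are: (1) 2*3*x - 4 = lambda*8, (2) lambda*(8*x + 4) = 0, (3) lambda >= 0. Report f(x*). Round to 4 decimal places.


Step 1: Try lambda = 0 (constraint inactive).
Stationarity: 2*3*x - 4 = 0
x* = 4/(2*3) = 2/3 = 0.6667 (rounded; the exact value 2/3 is used below)
Check constraint: 8*0.6667 = 5.3336 >= -4 -- satisfied.
Step 2: Compute optimal value.
f(x*) = 3*(2/3)^2 - 4*(2/3) = -1.3333


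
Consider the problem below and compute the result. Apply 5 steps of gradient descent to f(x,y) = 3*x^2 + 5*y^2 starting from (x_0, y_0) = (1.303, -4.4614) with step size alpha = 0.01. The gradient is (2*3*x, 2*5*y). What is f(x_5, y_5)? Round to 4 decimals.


Gradient descent on f(x,y) = 3*x^2 + 5*y^2.
Starting point: (1.303, -4.4614), alpha = 0.01
Step 1: grad_x = 2*3*1.303 = 7.818, grad_y = 2*5*-4.4614 = -44.614
  x_1 = 1.303 - 0.01*7.818 = 1.2248
  y_1 = -4.4614 - 0.01*-44.614 = -4.0153
Step 2: grad_x = 2*3*1.2248 = 7.3489, grad_y = 2*5*-4.0153 = -40.1526
  x_2 = 1.2248 - 0.01*7.3489 = 1.1513
  y_2 = -4.0153 - 0.01*-40.1526 = -3.6137
Step 3: grad_x = 2*3*1.1513 = 6.908, grad_y = 2*5*-3.6137 = -36.1373
  x_3 = 1.1513 - 0.01*6.908 = 1.0823
  y_3 = -3.6137 - 0.01*-36.1373 = -3.2524
Step 4: grad_x = 2*3*1.0823 = 6.4935, grad_y = 2*5*-3.2524 = -32.5236
  x_4 = 1.0823 - 0.01*6.4935 = 1.0173
  y_4 = -3.2524 - 0.01*-32.5236 = -2.9271
Step 5: grad_x = 2*3*1.0173 = 6.1039, grad_y = 2*5*-2.9271 = -29.2712
  x_5 = 1.0173 - 0.01*6.1039 = 0.9563
  y_5 = -2.9271 - 0.01*-29.2712 = -2.6344
f(0.9563, -2.6344) = 3*0.9563^2 + 5*(-2.6344)^2 = 37.444


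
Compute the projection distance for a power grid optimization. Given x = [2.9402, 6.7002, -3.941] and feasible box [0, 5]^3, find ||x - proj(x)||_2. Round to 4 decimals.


Project each component onto [0, 5].
clip(2.9402) = 2.9402, clip(6.7002) = 5.0, clip(-3.941) = 0.0
Projection = [2.9402, 5.0, 0.0]
Squared diffs: [0.0, 2.8907, 15.5315]
Distance = sqrt(18.4222) = 4.2921


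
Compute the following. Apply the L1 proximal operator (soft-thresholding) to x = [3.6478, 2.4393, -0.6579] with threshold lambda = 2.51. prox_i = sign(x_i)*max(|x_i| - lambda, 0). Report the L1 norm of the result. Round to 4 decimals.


Soft-thresholding with lambda = 2.51:
prox(3.6478) = sign(3.6478)*max(|3.6478| - 2.51, 0) = 1.1378
prox(2.4393) = sign(2.4393)*max(|2.4393| - 2.51, 0) = 0.0
prox(-0.6579) = sign(-0.6579)*max(|-0.6579| - 2.51, 0) = 0.0
prox(x) = [1.1378, 0.0, 0.0]
||prox(x)||_1 = 1.1378 + 0.0 + 0.0 = 1.1378


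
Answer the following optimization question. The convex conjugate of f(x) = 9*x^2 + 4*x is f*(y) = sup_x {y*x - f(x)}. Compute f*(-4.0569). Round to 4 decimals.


f*(y) = sup_x {y*x - a*x^2 - b*x} = sup_x {(y-b)*x - a*x^2}
FOC: (y - b) - 2a*x = 0 => x* = (y - b)/(2a)
x* = (-4.0569 - 4)/(2*9) = -0.4476
f*(-4.0569) = (y-b)^2/(4a) = (-4.0569 - 4)^2/(4*9)
= 64.9136/36 = 1.8032


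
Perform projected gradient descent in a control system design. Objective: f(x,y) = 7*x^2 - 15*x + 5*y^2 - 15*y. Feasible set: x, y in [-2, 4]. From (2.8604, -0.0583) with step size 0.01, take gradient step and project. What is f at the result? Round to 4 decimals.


Step 1: Compute gradient at (2.8604, -0.0583).
grad_x = 2*7*2.8604 - 15 = 25.0456
grad_y = 2*5*-0.0583 - 15 = -15.583
Step 2: Gradient step.
x_raw = 2.8604 - 0.01*25.0456 = 2.6099
y_raw = -0.0583 - 0.01*-15.583 = 0.0975
Step 3: Project onto [-2, 4].
x_proj = clip(2.6099) = 2.6099
y_proj = clip(0.0975) = 0.0975
Step 4: Evaluate f.
f(2.6099, 0.0975) = 7.1181


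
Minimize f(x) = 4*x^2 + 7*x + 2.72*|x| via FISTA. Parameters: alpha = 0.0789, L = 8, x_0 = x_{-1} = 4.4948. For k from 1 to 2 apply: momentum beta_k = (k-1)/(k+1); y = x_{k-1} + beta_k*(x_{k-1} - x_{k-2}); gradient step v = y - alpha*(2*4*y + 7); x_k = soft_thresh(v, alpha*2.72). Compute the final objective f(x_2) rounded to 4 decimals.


FISTA on f(x) = 4*x^2 + 7*x + 2.72*|x|
L = 8, alpha = 0.0789
Iteration 1: beta = 0.0, y = 4.4948 + 0.0*(4.4948 - 4.4948) = 4.4948
  grad(y) = 42.9584, v = y - alpha*grad = 1.1054
  prox(v) = soft_thresh(1.1054, 0.2146) = 0.8908
Iteration 2: beta = 0.3333, y = 0.8908 + 0.3333*(0.8908 - 4.4948) = -0.3106
  grad(y) = 4.5155, v = y - alpha*grad = -0.6668
  prox(v) = soft_thresh(-0.6668, 0.2146) = -0.4522
f(x_2) = 4*(-0.4522)^2 + 7*(-0.4522) + 2.72*|-0.4522| = -1.1175


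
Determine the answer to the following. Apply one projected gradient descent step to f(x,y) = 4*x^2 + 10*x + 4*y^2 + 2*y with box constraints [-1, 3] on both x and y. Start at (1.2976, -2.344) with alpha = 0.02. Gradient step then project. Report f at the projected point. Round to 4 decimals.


Step 1: Compute gradient at (1.2976, -2.344).
grad_x = 2*4*1.2976 + 10 = 20.3808
grad_y = 2*4*-2.344 + 2 = -16.752
Step 2: Gradient step.
x_raw = 1.2976 - 0.02*20.3808 = 0.89
y_raw = -2.344 - 0.02*-16.752 = -2.009
Step 3: Project onto [-1, 3].
x_proj = clip(0.89) = 0.89
y_proj = clip(-2.009) = -1.0
Step 4: Evaluate f.
f(0.89, -1.0) = 14.0681


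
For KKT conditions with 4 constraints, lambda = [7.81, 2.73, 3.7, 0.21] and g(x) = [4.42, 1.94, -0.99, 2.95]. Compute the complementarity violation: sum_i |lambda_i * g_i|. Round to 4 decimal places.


KKT complementary slackness check:
lambda_1 * g_1 = 7.81 * 4.42 = 34.5202
lambda_2 * g_2 = 2.73 * 1.94 = 5.2962
lambda_3 * g_3 = 3.7 * -0.99 = -3.663
lambda_4 * g_4 = 0.21 * 2.95 = 0.6195
Total violation = 34.5202 + 5.2962 + 3.663 + 0.6195 = 44.0989


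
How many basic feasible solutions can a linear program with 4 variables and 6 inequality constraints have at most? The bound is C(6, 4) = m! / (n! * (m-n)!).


Each vertex corresponds to some choice of n active constraints out of m, so the number of vertices is at most C(m, n) = m! / (n!(m-n)!).
m = 6, n = 4
Numerator: 6 * 5 * 4 * 3
Denominator: 4! = 24
C(6, 4) = 15


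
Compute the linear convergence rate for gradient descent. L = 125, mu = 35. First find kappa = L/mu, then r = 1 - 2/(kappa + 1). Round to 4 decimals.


Step 1: Compute the condition number.
kappa = L/mu = 125/35 = 3.5714
Step 2: Compute the convergence rate.
r = 1 - 2/(kappa + 1) = 1 - 2*mu/(L + mu) = (L - mu)/(L + mu) = 90/160 = 0.5625


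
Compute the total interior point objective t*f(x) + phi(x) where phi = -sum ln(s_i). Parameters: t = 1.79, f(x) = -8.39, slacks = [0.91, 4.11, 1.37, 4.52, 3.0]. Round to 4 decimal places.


Step 1: Compute log-barrier.
ln values: [-0.0943, 1.4134, 0.3148, 1.5085, 1.0986]
phi = -(-0.0943 + 1.4134 + 0.3148 + 1.5085 + 1.0986) = -4.241
Step 2: Compute augmented objective.
t*f(x) = 1.79*-8.39 = -15.0181
Total = -15.0181 - 4.241 = -19.2591


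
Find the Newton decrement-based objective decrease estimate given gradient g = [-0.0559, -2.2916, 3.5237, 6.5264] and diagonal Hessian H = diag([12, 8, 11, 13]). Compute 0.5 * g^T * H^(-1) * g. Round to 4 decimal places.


Step 1: H is diagonal, so H^(-1) * g = [-0.0047, -0.2865, 0.3203, 0.502].
Step 2: g^T H^(-1) g = sum_i g_i^2 / H_ii
  = (-0.0559)^2/12 + (-2.2916)^2/8 + (3.5237)^2/11 + (6.5264)^2/13
  = 0.0003 + 0.6564 + 1.1288 + 3.2765 = 5.0619
Step 3: Objective decrease = 0.5 * g^T H^(-1) g = 2.531


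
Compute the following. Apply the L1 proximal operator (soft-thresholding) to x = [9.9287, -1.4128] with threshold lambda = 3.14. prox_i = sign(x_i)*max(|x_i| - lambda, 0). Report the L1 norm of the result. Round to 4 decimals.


Soft-thresholding with lambda = 3.14:
prox(9.9287) = sign(9.9287)*max(|9.9287| - 3.14, 0) = 6.7887
prox(-1.4128) = sign(-1.4128)*max(|-1.4128| - 3.14, 0) = 0.0
prox(x) = [6.7887, 0.0]
||prox(x)||_1 = 6.7887 + 0.0 = 6.7887


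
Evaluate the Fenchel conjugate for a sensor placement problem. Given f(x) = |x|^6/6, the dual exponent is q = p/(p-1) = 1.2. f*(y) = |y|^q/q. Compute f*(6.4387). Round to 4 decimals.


The conjugate exponent q satisfies 1/p + 1/q = 1.
p = 6, so q = 6/(6 - 1) = 1.2
|y|^q = 6.4387^1.2 = 9.3445
f*(6.4387) = 9.3445 / 1.2 = 7.7871


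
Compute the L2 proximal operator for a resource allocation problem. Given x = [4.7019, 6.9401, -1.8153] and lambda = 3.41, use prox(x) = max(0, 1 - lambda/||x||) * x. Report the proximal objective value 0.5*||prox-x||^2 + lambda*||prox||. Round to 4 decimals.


Step 1: Compute ||x||.
||x|| = 8.5772
Step 2: Compute scaling factor.
scale = max(0, 1 - 3.41/8.5772) = 0.6024
Step 3: prox(x) = [2.8326, 4.181, -1.0936]
||prox(x)|| = 5.1672
Step 4: Proximal objective.
0.5*||prox-x||^2 = 5.8141
lambda*||prox|| = 17.6202
Total = 23.4342


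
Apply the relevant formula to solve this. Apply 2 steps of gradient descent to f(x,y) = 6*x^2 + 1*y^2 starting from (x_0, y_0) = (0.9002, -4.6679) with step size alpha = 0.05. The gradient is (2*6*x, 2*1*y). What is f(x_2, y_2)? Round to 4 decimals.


Gradient descent on f(x,y) = 6*x^2 + 1*y^2.
Starting point: (0.9002, -4.6679), alpha = 0.05
Step 1: grad_x = 2*6*0.9002 = 10.8024, grad_y = 2*1*-4.6679 = -9.3358
  x_1 = 0.9002 - 0.05*10.8024 = 0.3601
  y_1 = -4.6679 - 0.05*-9.3358 = -4.2011
Step 2: grad_x = 2*6*0.3601 = 4.321, grad_y = 2*1*-4.2011 = -8.4022
  x_2 = 0.3601 - 0.05*4.321 = 0.144
  y_2 = -4.2011 - 0.05*-8.4022 = -3.781
f(0.144, -3.781) = 6*0.144^2 + 1*(-3.781)^2 = 14.4204


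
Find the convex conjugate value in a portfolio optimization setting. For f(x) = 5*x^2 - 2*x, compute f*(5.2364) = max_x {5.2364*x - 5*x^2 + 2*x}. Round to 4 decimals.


f*(y) = sup_x {y*x - a*x^2 - b*x} = sup_x {(y-b)*x - a*x^2}
FOC: (y - b) - 2a*x = 0 => x* = (y - b)/(2a)
x* = (5.2364 + 2)/(2*5) = 0.7236
f*(5.2364) = (y-b)^2/(4a) = (5.2364 + 2)^2/(4*5)
= 52.3655/20 = 2.6183


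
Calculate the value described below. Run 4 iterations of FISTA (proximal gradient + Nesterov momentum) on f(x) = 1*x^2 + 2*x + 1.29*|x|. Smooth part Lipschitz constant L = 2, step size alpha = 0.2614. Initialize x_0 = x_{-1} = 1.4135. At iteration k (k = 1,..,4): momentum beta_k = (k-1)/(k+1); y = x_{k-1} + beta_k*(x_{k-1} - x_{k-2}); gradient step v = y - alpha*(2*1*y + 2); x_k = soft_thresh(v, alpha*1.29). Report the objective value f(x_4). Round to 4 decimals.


FISTA on f(x) = 1*x^2 + 2*x + 1.29*|x|
L = 2, alpha = 0.2614
Iteration 1: beta = 0.0, y = 1.4135 + 0.0*(1.4135 - 1.4135) = 1.4135
  grad(y) = 4.827, v = y - alpha*grad = 0.1517
  prox(v) = soft_thresh(0.1517, 0.3372) = 0.0
Iteration 2: beta = 0.3333, y = 0.0 + 0.3333*(0.0 - 1.4135) = -0.4712
  grad(y) = 1.0577, v = y - alpha*grad = -0.7476
  prox(v) = soft_thresh(-0.7476, 0.3372) = -0.4104
Iteration 3: beta = 0.5, y = -0.4104 + 0.5*(-0.4104 - 0.0) = -0.6157
  grad(y) = 0.7687, v = y - alpha*grad = -0.8166
  prox(v) = soft_thresh(-0.8166, 0.3372) = -0.4794
Iteration 4: beta = 0.6, y = -0.4794 + 0.6*(-0.4794 + 0.4104) = -0.5208
  grad(y) = 0.9585, v = y - alpha*grad = -0.7713
  prox(v) = soft_thresh(-0.7713, 0.3372) = -0.4341
f(x_4) = 1*(-0.4341)^2 + 2*(-0.4341) + 1.29*|-0.4341| = -0.1198


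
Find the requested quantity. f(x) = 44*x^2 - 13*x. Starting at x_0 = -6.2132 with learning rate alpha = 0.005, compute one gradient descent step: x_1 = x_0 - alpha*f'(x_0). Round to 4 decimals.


We compute the gradient at x_0 and apply the update.
f'(x) = 88*x - 13
f'(-6.2132) = 88*-6.2132 - 13 = -559.7616
x_1 = -6.2132 - 0.005*-559.7616 = -3.4144


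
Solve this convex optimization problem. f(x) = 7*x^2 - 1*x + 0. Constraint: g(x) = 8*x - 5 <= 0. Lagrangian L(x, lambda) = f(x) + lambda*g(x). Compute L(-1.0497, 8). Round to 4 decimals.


Step 1: Evaluate f(x).
f(-1.0497) = 7*(-1.0497)^2 - 1*(-1.0497) + 0 = 8.7628
Step 2: Evaluate g(x).
g(-1.0497) = 8*-1.0497 - 5 = -13.3976
Step 3: Compute Lagrangian.
L = 8.7628 + 8*-13.3976 = -98.418


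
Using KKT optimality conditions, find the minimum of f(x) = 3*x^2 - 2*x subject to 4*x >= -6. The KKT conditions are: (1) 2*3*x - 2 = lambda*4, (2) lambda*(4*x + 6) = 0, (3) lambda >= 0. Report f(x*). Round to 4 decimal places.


Step 1: Try lambda = 0 (constraint inactive).
Stationarity: 2*3*x - 2 = 0
x* = 2/(2*3) = 1/3 = 0.3333 (rounded; the exact value 1/3 is used below)
Check constraint: 4*0.3333 = 1.3332 >= -6 -- satisfied.
Step 2: Compute optimal value.
f(x*) = 3*(1/3)^2 - 2*(1/3) = -0.3333


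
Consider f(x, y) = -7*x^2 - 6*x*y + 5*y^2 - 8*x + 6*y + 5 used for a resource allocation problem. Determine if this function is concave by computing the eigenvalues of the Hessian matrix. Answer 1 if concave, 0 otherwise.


The Hessian of f(x,y) = -7*x^2 - 6*x*y + 5*y^2 - 8*x + 6*y + 5 is:
H = [[-14, -6], [-6, 10]]
Trace = -14 + 10 = -4
Determinant = -14*10 - (-6)^2 = -176
Discriminant = (-4)^2 - 4*-176 = 720.0
Eigenvalues: lambda_1 = -15.4164, lambda_2 = 11.4164
The function is not concave.

0


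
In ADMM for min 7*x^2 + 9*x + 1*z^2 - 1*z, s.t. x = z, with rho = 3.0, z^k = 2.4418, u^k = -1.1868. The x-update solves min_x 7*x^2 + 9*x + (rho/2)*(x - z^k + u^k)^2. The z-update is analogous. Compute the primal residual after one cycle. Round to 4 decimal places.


ADMM iteration with rho = 3.0, z^k = 2.4418, u^k = -1.1868
Step 1: x-update.
Minimize 7*x^2 + 9*x + (3.0/2)*(x - 2.4418 - 1.1868)^2
FOC: (2*7 + 3.0)*x = -9 + 3.0*(2.4418 + 1.1868)
x^{k+1} = 0.1109
Step 2: z-update.
Minimize 1*z^2 - 1*z + (3.0/2)*(0.1109 - z - 1.1868)^2
FOC: (2*1 + 3.0)*z = 1 + 3.0*(0.1109 - 1.1868)
z^{k+1} = -0.4455
Step 3: u-update.
u^{k+1} = -1.1868 + 0.1109 + 0.4455 = -0.6303
Step 4: Primal residual = |0.1109 + 0.4455| = 0.5565


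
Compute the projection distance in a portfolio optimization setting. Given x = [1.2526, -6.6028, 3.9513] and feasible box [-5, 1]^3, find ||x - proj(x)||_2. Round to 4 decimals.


Project each component onto [-5, 1].
clip(1.2526) = 1.0, clip(-6.6028) = -5.0, clip(3.9513) = 1.0
Projection = [1.0, -5.0, 1.0]
Squared diffs: [0.0638, 2.569, 8.7102]
Distance = sqrt(11.343) = 3.3679


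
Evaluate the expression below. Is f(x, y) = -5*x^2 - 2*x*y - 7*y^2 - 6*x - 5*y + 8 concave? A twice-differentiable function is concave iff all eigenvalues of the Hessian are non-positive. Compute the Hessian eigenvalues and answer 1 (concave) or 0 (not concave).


The Hessian of f(x,y) = -5*x^2 - 2*x*y - 7*y^2 - 6*x - 5*y + 8 is:
H = [[-10, -2], [-2, -14]]
Trace = -10 - 14 = -24
Determinant = -10*-14 - (-2)^2 = 136
Discriminant = (-24)^2 - 4*136 = 32.0
Eigenvalues: lambda_1 = -14.8284, lambda_2 = -9.1716
The function is concave.

1


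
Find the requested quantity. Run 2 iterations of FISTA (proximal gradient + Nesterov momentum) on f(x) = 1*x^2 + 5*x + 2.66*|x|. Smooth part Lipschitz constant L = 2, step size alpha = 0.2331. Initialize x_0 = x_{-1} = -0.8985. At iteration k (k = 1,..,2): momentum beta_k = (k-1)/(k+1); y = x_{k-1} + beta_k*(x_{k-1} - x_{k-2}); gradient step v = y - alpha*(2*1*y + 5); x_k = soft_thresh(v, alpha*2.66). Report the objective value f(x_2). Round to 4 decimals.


FISTA on f(x) = 1*x^2 + 5*x + 2.66*|x|
L = 2, alpha = 0.2331
Iteration 1: beta = 0.0, y = -0.8985 + 0.0*(-0.8985 + 0.8985) = -0.8985
  grad(y) = 3.203, v = y - alpha*grad = -1.6451
  prox(v) = soft_thresh(-1.6451, 0.62) = -1.0251
Iteration 2: beta = 0.3333, y = -1.0251 + 0.3333*(-1.0251 + 0.8985) = -1.0673
  grad(y) = 2.8655, v = y - alpha*grad = -1.7352
  prox(v) = soft_thresh(-1.7352, 0.62) = -1.1152
f(x_2) = 1*(-1.1152)^2 + 5*(-1.1152) + 2.66*|-1.1152| = -1.3659


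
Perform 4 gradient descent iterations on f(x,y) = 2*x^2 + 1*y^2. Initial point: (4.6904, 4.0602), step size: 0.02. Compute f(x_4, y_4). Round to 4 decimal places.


Gradient descent on f(x,y) = 2*x^2 + 1*y^2.
Starting point: (4.6904, 4.0602), alpha = 0.02
Step 1: grad_x = 2*2*4.6904 = 18.7616, grad_y = 2*1*4.0602 = 8.1204
  x_1 = 4.6904 - 0.02*18.7616 = 4.3152
  y_1 = 4.0602 - 0.02*8.1204 = 3.8978
Step 2: grad_x = 2*2*4.3152 = 17.2607, grad_y = 2*1*3.8978 = 7.7956
  x_2 = 4.3152 - 0.02*17.2607 = 3.97
  y_2 = 3.8978 - 0.02*7.7956 = 3.7419
Step 3: grad_x = 2*2*3.97 = 15.8798, grad_y = 2*1*3.7419 = 7.4838
  x_3 = 3.97 - 0.02*15.8798 = 3.6524
  y_3 = 3.7419 - 0.02*7.4838 = 3.5922
Step 4: grad_x = 2*2*3.6524 = 14.6094, grad_y = 2*1*3.5922 = 7.1844
  x_4 = 3.6524 - 0.02*14.6094 = 3.3602
  y_4 = 3.5922 - 0.02*7.1844 = 3.4485
f(3.3602, 3.4485) = 2*3.3602^2 + 1*3.4485^2 = 34.4737


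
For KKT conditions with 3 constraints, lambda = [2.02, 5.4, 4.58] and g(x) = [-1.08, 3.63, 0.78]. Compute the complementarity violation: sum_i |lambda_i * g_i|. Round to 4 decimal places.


KKT complementary slackness check:
lambda_1 * g_1 = 2.02 * -1.08 = -2.1816
lambda_2 * g_2 = 5.4 * 3.63 = 19.602
lambda_3 * g_3 = 4.58 * 0.78 = 3.5724
Total violation = 2.1816 + 19.602 + 3.5724 = 25.356


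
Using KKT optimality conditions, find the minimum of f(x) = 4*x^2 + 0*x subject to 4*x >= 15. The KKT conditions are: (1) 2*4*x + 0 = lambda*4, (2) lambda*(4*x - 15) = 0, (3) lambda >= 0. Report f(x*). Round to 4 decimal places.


Step 1: Try lambda = 0 (constraint inactive).
x_unc = 0/(2*4) = 0.0
Check: 4*0.0 = 0.0 < 15 -- violated!
Step 2: Constraint must be active: 4*x = 15
x* = 15/4 = 3.75
lambda = (2*4*3.75 + 0)/4 = 7.5
Step 3: Compute optimal value.
f(x*) = 4*3.75^2 + 0*3.75 = 56.25


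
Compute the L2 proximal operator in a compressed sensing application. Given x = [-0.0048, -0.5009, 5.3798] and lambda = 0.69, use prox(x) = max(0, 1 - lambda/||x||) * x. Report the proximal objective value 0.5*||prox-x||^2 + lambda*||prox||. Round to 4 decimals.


Step 1: Compute ||x||.
||x|| = 5.4031
Step 2: Compute scaling factor.
scale = max(0, 1 - 0.69/5.4031) = 0.8723
Step 3: prox(x) = [-0.0042, -0.4369, 4.6928]
||prox(x)|| = 4.7131
Step 4: Proximal objective.
0.5*||prox-x||^2 = 0.2381
lambda*||prox|| = 3.252
Total = 3.4901


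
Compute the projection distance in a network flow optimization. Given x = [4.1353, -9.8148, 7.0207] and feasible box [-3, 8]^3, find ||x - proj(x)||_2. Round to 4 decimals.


Project each component onto [-3, 8].
clip(4.1353) = 4.1353, clip(-9.8148) = -3.0, clip(7.0207) = 7.0207
Projection = [4.1353, -3.0, 7.0207]
Squared diffs: [0.0, 46.4415, 0.0]
Distance = sqrt(46.4415) = 6.8148


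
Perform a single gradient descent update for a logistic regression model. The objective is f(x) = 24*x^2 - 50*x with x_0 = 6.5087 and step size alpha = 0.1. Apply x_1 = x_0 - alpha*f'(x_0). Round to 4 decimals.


We compute the gradient at x_0 and apply the update.
f'(x) = 48*x - 50
f'(6.5087) = 48*6.5087 - 50 = 262.4176
x_1 = 6.5087 - 0.1*262.4176 = -19.7331


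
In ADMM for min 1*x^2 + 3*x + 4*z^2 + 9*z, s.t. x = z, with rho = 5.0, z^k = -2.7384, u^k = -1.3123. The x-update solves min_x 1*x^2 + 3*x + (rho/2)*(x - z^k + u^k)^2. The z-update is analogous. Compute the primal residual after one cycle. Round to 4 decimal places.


ADMM iteration with rho = 5.0, z^k = -2.7384, u^k = -1.3123
Step 1: x-update.
Minimize 1*x^2 + 3*x + (5.0/2)*(x + 2.7384 - 1.3123)^2
FOC: (2*1 + 5.0)*x = -3 + 5.0*(-2.7384 + 1.3123)
x^{k+1} = -1.4472
Step 2: z-update.
Minimize 4*z^2 + 9*z + (5.0/2)*(-1.4472 - z - 1.3123)^2
FOC: (2*4 + 5.0)*z = -9 + 5.0*(-1.4472 - 1.3123)
z^{k+1} = -1.7537
Step 3: u-update.
u^{k+1} = -1.3123 - 1.4472 + 1.7537 = -1.0059
Step 4: Primal residual = |-1.4472 + 1.7537| = 0.3064


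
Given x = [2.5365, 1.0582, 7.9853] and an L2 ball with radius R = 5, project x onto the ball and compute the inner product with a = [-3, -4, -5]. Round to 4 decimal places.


Step 1: Compute ||x|| (intermediates to 6 decimals).
||x|| = sqrt(2.5365^2 + 1.0582^2 + 7.9853^2) = 8.445036
Step 2: Project.
Since ||x|| > R, scale = R/||x|| = 5/8.445036 = 0.592064, proj(x) = scale * x
proj(x) = [1.50177, 0.626522, 4.727809]
Step 3: Dot product.
a^T * proj(x) = -3*1.50177 - 4*0.626522 - 5*4.727809 = -30.6504


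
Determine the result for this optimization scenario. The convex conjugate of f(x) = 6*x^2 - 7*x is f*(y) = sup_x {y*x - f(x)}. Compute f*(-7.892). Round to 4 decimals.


f*(y) = sup_x {y*x - a*x^2 - b*x} = sup_x {(y-b)*x - a*x^2}
FOC: (y - b) - 2a*x = 0 => x* = (y - b)/(2a)
x* = (-7.892 + 7)/(2*6) = -0.0743
f*(-7.892) = (y-b)^2/(4a) = (-7.892 + 7)^2/(4*6)
= 0.7957/24 = 0.0332


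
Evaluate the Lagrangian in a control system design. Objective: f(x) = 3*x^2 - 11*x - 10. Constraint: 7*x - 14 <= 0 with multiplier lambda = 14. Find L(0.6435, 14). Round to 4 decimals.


Step 1: Evaluate f(x).
f(0.6435) = 3*0.6435^2 - 11*0.6435 - 10 = -15.8362
Step 2: Evaluate g(x).
g(0.6435) = 7*0.6435 - 14 = -9.4955
Step 3: Compute Lagrangian.
L = -15.8362 + 14*-9.4955 = -148.7732


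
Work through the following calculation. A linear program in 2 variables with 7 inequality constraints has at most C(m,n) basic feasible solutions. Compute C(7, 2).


Each vertex corresponds to some choice of n active constraints out of m, so the number of vertices is at most C(m, n) = m! / (n!(m-n)!).
m = 7, n = 2
Numerator: 7 * 6
Denominator: 2! = 2
C(7, 2) = 21


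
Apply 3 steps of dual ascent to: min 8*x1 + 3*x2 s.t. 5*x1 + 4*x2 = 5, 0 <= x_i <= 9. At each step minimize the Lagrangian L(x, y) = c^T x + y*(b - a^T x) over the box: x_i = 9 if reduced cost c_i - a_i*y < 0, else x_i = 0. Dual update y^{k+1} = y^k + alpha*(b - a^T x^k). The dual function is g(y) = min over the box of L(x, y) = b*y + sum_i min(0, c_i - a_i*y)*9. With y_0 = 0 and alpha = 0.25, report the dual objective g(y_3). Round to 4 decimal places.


Dual ascent for LP: min 8*x1 + 3*x2, 5*x1 + 4*x2 = 5, 0 <= x_i <= 9
Step 1: y^k = 0.0, reduced costs: (8.0, 3.0)
  x^k = (0.0, 0.0), subgradient = b - a^T x = 5.0
  y^{k+1} = 0.0 + 0.25*5.0 = 1.25
Step 2: y^k = 1.25, reduced costs: (1.75, -2.0)
  x^k = (0.0, 9.0), subgradient = b - a^T x = -31.0
  y^{k+1} = 1.25 + 0.25*-31.0 = -6.5
Step 3: y^k = -6.5, reduced costs: (40.5, 29.0)
  x^k = (0.0, 0.0), subgradient = b - a^T x = 5.0
  y^{k+1} = -6.5 + 0.25*5.0 = -5.25
Dual objective at y_3 = -5.25: reduced costs (34.25, 24.0), box minimizer x = (0.0, 0.0)
g(y_3) = b*y + (c1 - a1*y)*x1 + (c2 - a2*y)*x2 = 5*(-5.25) + 34.25*0.0 + 24.0*0.0 = -26.25 + 0.0 + 0.0 = -26.25


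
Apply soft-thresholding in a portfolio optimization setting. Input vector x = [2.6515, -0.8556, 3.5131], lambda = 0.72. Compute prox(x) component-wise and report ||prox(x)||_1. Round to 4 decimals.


Soft-thresholding with lambda = 0.72:
prox(2.6515) = sign(2.6515)*max(|2.6515| - 0.72, 0) = 1.9315
prox(-0.8556) = sign(-0.8556)*max(|-0.8556| - 0.72, 0) = -0.1356
prox(3.5131) = sign(3.5131)*max(|3.5131| - 0.72, 0) = 2.7931
prox(x) = [1.9315, -0.1356, 2.7931]
||prox(x)||_1 = 1.9315 + 0.1356 + 2.7931 = 4.8602


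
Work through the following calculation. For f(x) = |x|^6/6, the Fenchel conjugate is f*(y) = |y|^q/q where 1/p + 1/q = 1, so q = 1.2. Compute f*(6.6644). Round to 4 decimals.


The conjugate exponent q satisfies 1/p + 1/q = 1.
p = 6, so q = 6/(6 - 1) = 1.2
|y|^q = 6.6644^1.2 = 9.739
f*(6.6644) = 9.739 / 1.2 = 8.1158


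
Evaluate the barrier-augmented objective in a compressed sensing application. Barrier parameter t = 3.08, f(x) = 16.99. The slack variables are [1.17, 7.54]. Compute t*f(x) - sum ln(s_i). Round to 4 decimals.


Step 1: Compute log-barrier.
ln values: [0.157, 2.0202]
phi = -(0.157 + 2.0202) = -2.1772
Step 2: Compute augmented objective.
t*f(x) = 3.08*16.99 = 52.3292
Total = 52.3292 - 2.1772 = 50.152


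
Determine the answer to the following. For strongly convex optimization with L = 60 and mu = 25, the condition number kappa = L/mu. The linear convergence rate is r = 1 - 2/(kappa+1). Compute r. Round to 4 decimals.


Step 1: Compute the condition number.
kappa = L/mu = 60/25 = 2.4
Step 2: Compute the convergence rate.
r = 1 - 2/(kappa + 1) = 1 - 2*mu/(L + mu) = (L - mu)/(L + mu) = 35/85 = 0.4118


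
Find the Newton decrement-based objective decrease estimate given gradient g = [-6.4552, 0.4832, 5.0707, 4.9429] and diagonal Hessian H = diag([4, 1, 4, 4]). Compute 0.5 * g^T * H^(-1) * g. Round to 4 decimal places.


Step 1: H is diagonal, so H^(-1) * g = [-1.6138, 0.4832, 1.2677, 1.2357].
Step 2: g^T H^(-1) g = sum_i g_i^2 / H_ii
  = (-6.4552)^2/4 + (0.4832)^2/1 + (5.0707)^2/4 + (4.9429)^2/4
  = 10.4174 + 0.2335 + 6.428 + 6.1081 = 23.1869
Step 3: Objective decrease = 0.5 * g^T H^(-1) g = 11.5935


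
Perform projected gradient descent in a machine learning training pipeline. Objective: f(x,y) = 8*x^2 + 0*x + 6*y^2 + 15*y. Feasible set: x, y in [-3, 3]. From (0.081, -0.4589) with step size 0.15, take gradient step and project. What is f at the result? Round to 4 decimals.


Step 1: Compute gradient at (0.081, -0.4589).
grad_x = 2*8*0.081 + 0 = 1.296
grad_y = 2*6*-0.4589 + 15 = 9.4932
Step 2: Gradient step.
x_raw = 0.081 - 0.15*1.296 = -0.1134
y_raw = -0.4589 - 0.15*9.4932 = -1.8829
Step 3: Project onto [-3, 3].
x_proj = clip(-0.1134) = -0.1134
y_proj = clip(-1.8829) = -1.8829
Step 4: Evaluate f.
f(-0.1134, -1.8829) = -6.8689
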